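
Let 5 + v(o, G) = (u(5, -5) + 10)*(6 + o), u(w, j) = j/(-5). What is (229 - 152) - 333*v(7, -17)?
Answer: -45877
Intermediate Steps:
u(w, j) = -j/5 (u(w, j) = j*(-1/5) = -j/5)
v(o, G) = 61 + 11*o (v(o, G) = -5 + (-1/5*(-5) + 10)*(6 + o) = -5 + (1 + 10)*(6 + o) = -5 + 11*(6 + o) = -5 + (66 + 11*o) = 61 + 11*o)
(229 - 152) - 333*v(7, -17) = (229 - 152) - 333*(61 + 11*7) = 77 - 333*(61 + 77) = 77 - 333*138 = 77 - 45954 = -45877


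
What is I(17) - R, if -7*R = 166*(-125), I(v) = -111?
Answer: -21527/7 ≈ -3075.3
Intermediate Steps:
R = 20750/7 (R = -166*(-125)/7 = -⅐*(-20750) = 20750/7 ≈ 2964.3)
I(17) - R = -111 - 1*20750/7 = -111 - 20750/7 = -21527/7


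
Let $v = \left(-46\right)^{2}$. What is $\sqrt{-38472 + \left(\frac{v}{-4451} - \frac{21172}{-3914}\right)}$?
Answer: $\frac{i \sqrt{2918676111850904610}}{8710607} \approx 196.13 i$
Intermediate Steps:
$v = 2116$
$\sqrt{-38472 + \left(\frac{v}{-4451} - \frac{21172}{-3914}\right)} = \sqrt{-38472 + \left(\frac{2116}{-4451} - \frac{21172}{-3914}\right)} = \sqrt{-38472 + \left(2116 \left(- \frac{1}{4451}\right) - - \frac{10586}{1957}\right)} = \sqrt{-38472 + \left(- \frac{2116}{4451} + \frac{10586}{1957}\right)} = \sqrt{-38472 + \frac{42977274}{8710607}} = \sqrt{- \frac{335071495230}{8710607}} = \frac{i \sqrt{2918676111850904610}}{8710607}$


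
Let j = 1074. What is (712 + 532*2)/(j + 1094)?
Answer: 222/271 ≈ 0.81919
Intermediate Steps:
(712 + 532*2)/(j + 1094) = (712 + 532*2)/(1074 + 1094) = (712 + 1064)/2168 = 1776*(1/2168) = 222/271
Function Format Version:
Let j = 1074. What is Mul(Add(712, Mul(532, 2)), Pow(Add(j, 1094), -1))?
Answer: Rational(222, 271) ≈ 0.81919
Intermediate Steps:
Mul(Add(712, Mul(532, 2)), Pow(Add(j, 1094), -1)) = Mul(Add(712, Mul(532, 2)), Pow(Add(1074, 1094), -1)) = Mul(Add(712, 1064), Pow(2168, -1)) = Mul(1776, Rational(1, 2168)) = Rational(222, 271)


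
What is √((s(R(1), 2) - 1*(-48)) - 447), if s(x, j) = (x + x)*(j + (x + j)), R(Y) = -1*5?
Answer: I*√389 ≈ 19.723*I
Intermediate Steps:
R(Y) = -5
s(x, j) = 2*x*(x + 2*j) (s(x, j) = (2*x)*(j + (j + x)) = (2*x)*(x + 2*j) = 2*x*(x + 2*j))
√((s(R(1), 2) - 1*(-48)) - 447) = √((2*(-5)*(-5 + 2*2) - 1*(-48)) - 447) = √((2*(-5)*(-5 + 4) + 48) - 447) = √((2*(-5)*(-1) + 48) - 447) = √((10 + 48) - 447) = √(58 - 447) = √(-389) = I*√389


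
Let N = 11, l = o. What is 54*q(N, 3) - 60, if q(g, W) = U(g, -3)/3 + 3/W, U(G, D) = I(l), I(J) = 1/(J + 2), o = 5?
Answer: -24/7 ≈ -3.4286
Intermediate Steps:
l = 5
I(J) = 1/(2 + J)
U(G, D) = 1/7 (U(G, D) = 1/(2 + 5) = 1/7)
q(g, W) = 1/21 + 3/W (q(g, W) = (1/7)/3 + 3/W = (1/7)*(1/3) + 3/W = 1/21 + 3/W)
54*q(N, 3) - 60 = 54*((1/21)*(63 + 3)/3) - 60 = 54*((1/21)*(1/3)*66) - 60 = 54*(22/21) - 60 = 396/7 - 60 = -24/7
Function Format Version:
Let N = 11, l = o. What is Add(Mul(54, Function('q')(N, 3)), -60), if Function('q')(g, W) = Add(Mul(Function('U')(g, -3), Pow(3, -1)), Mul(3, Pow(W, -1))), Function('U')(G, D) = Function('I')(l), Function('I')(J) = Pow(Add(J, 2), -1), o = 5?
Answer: Rational(-24, 7) ≈ -3.4286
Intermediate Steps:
l = 5
Function('I')(J) = Pow(Add(2, J), -1)
Function('U')(G, D) = Rational(1, 7) (Function('U')(G, D) = Pow(Add(2, 5), -1) = Pow(7, -1) = Rational(1, 7))
Function('q')(g, W) = Add(Rational(1, 21), Mul(3, Pow(W, -1))) (Function('q')(g, W) = Add(Mul(Rational(1, 7), Pow(3, -1)), Mul(3, Pow(W, -1))) = Add(Mul(Rational(1, 7), Rational(1, 3)), Mul(3, Pow(W, -1))) = Add(Rational(1, 21), Mul(3, Pow(W, -1))))
Add(Mul(54, Function('q')(N, 3)), -60) = Add(Mul(54, Mul(Rational(1, 21), Pow(3, -1), Add(63, 3))), -60) = Add(Mul(54, Mul(Rational(1, 21), Rational(1, 3), 66)), -60) = Add(Mul(54, Rational(22, 21)), -60) = Add(Rational(396, 7), -60) = Rational(-24, 7)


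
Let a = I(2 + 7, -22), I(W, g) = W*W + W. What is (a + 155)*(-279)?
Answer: -68355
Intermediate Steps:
I(W, g) = W + W**2 (I(W, g) = W**2 + W = W + W**2)
a = 90 (a = (2 + 7)*(1 + (2 + 7)) = 9*(1 + 9) = 9*10 = 90)
(a + 155)*(-279) = (90 + 155)*(-279) = 245*(-279) = -68355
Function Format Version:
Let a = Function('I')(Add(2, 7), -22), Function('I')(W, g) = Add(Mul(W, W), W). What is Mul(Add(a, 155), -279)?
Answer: -68355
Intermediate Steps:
Function('I')(W, g) = Add(W, Pow(W, 2)) (Function('I')(W, g) = Add(Pow(W, 2), W) = Add(W, Pow(W, 2)))
a = 90 (a = Mul(Add(2, 7), Add(1, Add(2, 7))) = Mul(9, Add(1, 9)) = Mul(9, 10) = 90)
Mul(Add(a, 155), -279) = Mul(Add(90, 155), -279) = Mul(245, -279) = -68355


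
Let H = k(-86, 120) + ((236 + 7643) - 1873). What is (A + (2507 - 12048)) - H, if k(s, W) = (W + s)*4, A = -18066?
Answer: -33749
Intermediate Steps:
k(s, W) = 4*W + 4*s
H = 6142 (H = (4*120 + 4*(-86)) + ((236 + 7643) - 1873) = (480 - 344) + (7879 - 1873) = 136 + 6006 = 6142)
(A + (2507 - 12048)) - H = (-18066 + (2507 - 12048)) - 1*6142 = (-18066 - 9541) - 6142 = -27607 - 6142 = -33749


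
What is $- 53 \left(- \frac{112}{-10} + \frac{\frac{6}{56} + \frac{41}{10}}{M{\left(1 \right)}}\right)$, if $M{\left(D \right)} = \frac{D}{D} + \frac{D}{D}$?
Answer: $- \frac{39485}{56} \approx -705.09$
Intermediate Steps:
$M{\left(D \right)} = 2$ ($M{\left(D \right)} = 1 + 1 = 2$)
$- 53 \left(- \frac{112}{-10} + \frac{\frac{6}{56} + \frac{41}{10}}{M{\left(1 \right)}}\right) = - 53 \left(- \frac{112}{-10} + \frac{\frac{6}{56} + \frac{41}{10}}{2}\right) = - 53 \left(\left(-112\right) \left(- \frac{1}{10}\right) + \left(6 \cdot \frac{1}{56} + 41 \cdot \frac{1}{10}\right) \frac{1}{2}\right) = - 53 \left(\frac{56}{5} + \left(\frac{3}{28} + \frac{41}{10}\right) \frac{1}{2}\right) = - 53 \left(\frac{56}{5} + \frac{589}{140} \cdot \frac{1}{2}\right) = - 53 \left(\frac{56}{5} + \frac{589}{280}\right) = \left(-53\right) \frac{745}{56} = - \frac{39485}{56}$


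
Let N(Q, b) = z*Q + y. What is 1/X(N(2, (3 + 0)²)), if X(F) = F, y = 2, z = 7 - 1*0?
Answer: 1/16 ≈ 0.062500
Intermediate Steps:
z = 7 (z = 7 + 0 = 7)
N(Q, b) = 2 + 7*Q (N(Q, b) = 7*Q + 2 = 2 + 7*Q)
1/X(N(2, (3 + 0)²)) = 1/(2 + 7*2) = 1/(2 + 14) = 1/16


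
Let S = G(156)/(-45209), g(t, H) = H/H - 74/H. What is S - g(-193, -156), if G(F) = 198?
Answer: -5214479/3526302 ≈ -1.4787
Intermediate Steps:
g(t, H) = 1 - 74/H
S = -198/45209 (S = 198/(-45209) = 198*(-1/45209) = -198/45209 ≈ -0.0043797)
S - g(-193, -156) = -198/45209 - (-74 - 156)/(-156) = -198/45209 - (-1)*(-230)/156 = -198/45209 - 1*115/78 = -198/45209 - 115/78 = -5214479/3526302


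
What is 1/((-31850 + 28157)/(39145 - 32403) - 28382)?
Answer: -6742/191355137 ≈ -3.5233e-5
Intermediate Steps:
1/((-31850 + 28157)/(39145 - 32403) - 28382) = 1/(-3693/6742 - 28382) = 1/(-191355137/6742) = -6742/191355137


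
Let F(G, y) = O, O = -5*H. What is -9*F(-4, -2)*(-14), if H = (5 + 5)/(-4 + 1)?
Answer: 2100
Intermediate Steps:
H = -10/3 (H = 10/(-3) = 10*(-⅓) = -10/3 ≈ -3.3333)
O = 50/3 (O = -5*(-10/3) = 50/3 ≈ 16.667)
F(G, y) = 50/3
-9*F(-4, -2)*(-14) = -9*50/3*(-14) = -150*(-14) = 2100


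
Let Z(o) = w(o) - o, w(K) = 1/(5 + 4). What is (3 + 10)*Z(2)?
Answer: -221/9 ≈ -24.556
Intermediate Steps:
w(K) = 1/9
Z(o) = 1/9 - o
(3 + 10)*Z(2) = (3 + 10)*(1/9 - 1*2) = 13*(1/9 - 2) = 13*(-17/9) = -221/9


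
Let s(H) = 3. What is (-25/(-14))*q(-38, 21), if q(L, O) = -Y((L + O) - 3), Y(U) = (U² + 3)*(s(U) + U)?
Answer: 171275/14 ≈ 12234.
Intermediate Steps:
Y(U) = (3 + U)*(3 + U²) (Y(U) = (U² + 3)*(3 + U) = (3 + U²)*(3 + U) = (3 + U)*(3 + U²))
q(L, O) = -(-3 + L + O)³ - 3*L - 3*O - 3*(-3 + L + O)² (q(L, O) = -(9 + ((L + O) - 3)³ + 3*((L + O) - 3) + 3*((L + O) - 3)²) = -(9 + (-3 + L + O)³ + 3*(-3 + L + O) + 3*(-3 + L + O)²) = -(9 + (-3 + L + O)³ + (-9 + 3*L + 3*O) + 3*(-3 + L + O)²) = -((-3 + L + O)³ + 3*L + 3*O + 3*(-3 + L + O)²) = -(-3 + L + O)³ - 3*L - 3*O - 3*(-3 + L + O)²)
(-25/(-14))*q(-38, 21) = (-25/(-14))*(-(-3 - 38 + 21)³ - 3*(-38) - 3*21 - 3*(-3 - 38 + 21)²) = (-25*(-1/14))*(-1*(-20)³ + 114 - 63 - 3*(-20)²) = 25*(-1*(-8000) + 114 - 63 - 3*400)/14 = 25*(8000 + 114 - 63 - 1200)/14 = (25/14)*6851 = 171275/14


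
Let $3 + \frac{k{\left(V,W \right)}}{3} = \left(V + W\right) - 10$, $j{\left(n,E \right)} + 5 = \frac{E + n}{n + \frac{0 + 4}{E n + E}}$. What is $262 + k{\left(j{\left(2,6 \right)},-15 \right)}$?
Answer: $\frac{869}{5} \approx 173.8$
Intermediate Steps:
$j{\left(n,E \right)} = -5 + \frac{E + n}{n + \frac{4}{E + E n}}$ ($j{\left(n,E \right)} = -5 + \frac{E + n}{n + \frac{0 + 4}{E n + E}} = -5 + \frac{E + n}{n + \frac{4}{E + E n}}$)
$k{\left(V,W \right)} = -39 + 3 V + 3 W$ ($k{\left(V,W \right)} = -9 + 3 \left(\left(V + W\right) - 10\right) = -9 + 3 \left(-10 + V + W\right) = -9 + \left(-30 + 3 V + 3 W\right) = -39 + 3 V + 3 W$)
$262 + k{\left(j{\left(2,6 \right)},-15 \right)} = 262 + \left(-39 + 3 \frac{-20 + 6^{2} + 2 \cdot 6^{2} - 24 \cdot 2 - 24 \cdot 2^{2}}{4 + 6 \cdot 2 + 6 \cdot 2^{2}} + 3 \left(-15\right)\right) = 262 - \left(84 - \frac{3 \left(-20 + 36 + 2 \cdot 36 - 48 - 24 \cdot 4\right)}{4 + 12 + 6 \cdot 4}\right) = 262 - \left(84 - \frac{3 \left(-20 + 36 + 72 - 48 - 96\right)}{4 + 12 + 24}\right) = 262 - \left(84 - 3 \cdot \frac{1}{40} \left(-56\right)\right) = 262 - \left(84 - \frac{3}{40} \left(-56\right)\right) = 262 - \frac{441}{5} = \frac{869}{5}$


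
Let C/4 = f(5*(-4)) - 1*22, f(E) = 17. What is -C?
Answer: 20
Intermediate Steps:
C = -20 (C = 4*(17 - 1*22) = 4*(17 - 22) = 4*(-5) = -20)
-C = -1*(-20) = 20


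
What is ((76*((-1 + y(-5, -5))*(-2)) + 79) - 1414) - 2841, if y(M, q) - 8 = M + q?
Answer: -3720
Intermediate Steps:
y(M, q) = 8 + M + q (y(M, q) = 8 + (M + q) = 8 + M + q)
((76*((-1 + y(-5, -5))*(-2)) + 79) - 1414) - 2841 = ((76*((-1 + (8 - 5 - 5))*(-2)) + 79) - 1414) - 2841 = ((76*((-1 - 2)*(-2)) + 79) - 1414) - 2841 = ((76*(-3*(-2)) + 79) - 1414) - 2841 = ((76*6 + 79) - 1414) - 2841 = ((456 + 79) - 1414) - 2841 = (535 - 1414) - 2841 = -879 - 2841 = -3720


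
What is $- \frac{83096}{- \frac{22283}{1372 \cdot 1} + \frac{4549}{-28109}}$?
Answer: $\frac{3204642776608}{632594075} \approx 5065.9$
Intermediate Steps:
$- \frac{83096}{- \frac{22283}{1372 \cdot 1} + \frac{4549}{-28109}} = - \frac{83096}{- \frac{22283}{1372} + 4549 \left(- \frac{1}{28109}\right)} = - \frac{83096}{\left(-22283\right) \frac{1}{1372} - \frac{4549}{28109}} = - \frac{83096}{- \frac{22283}{1372} - \frac{4549}{28109}} = - \frac{83096}{- \frac{632594075}{38565548}} = \left(-83096\right) \left(- \frac{38565548}{632594075}\right) = \frac{3204642776608}{632594075}$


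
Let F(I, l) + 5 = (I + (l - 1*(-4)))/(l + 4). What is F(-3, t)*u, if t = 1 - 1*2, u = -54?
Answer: 270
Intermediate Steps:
t = -1 (t = 1 - 2 = -1)
F(I, l) = -5 + (4 + I + l)/(4 + l) (F(I, l) = -5 + (I + (l - 1*(-4)))/(l + 4) = -5 + (I + (l + 4))/(4 + l) = -5 + (I + (4 + l))/(4 + l) = -5 + (4 + I + l)/(4 + l))
F(-3, t)*u = ((-16 - 3 - 4*(-1))/(4 - 1))*(-54) = ((-16 - 3 + 4)/3)*(-54) = ((⅓)*(-15))*(-54) = -5*(-54) = 270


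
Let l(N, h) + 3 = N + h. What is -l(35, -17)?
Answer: -15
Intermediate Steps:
l(N, h) = -3 + N + h (l(N, h) = -3 + (N + h) = -3 + N + h)
-l(35, -17) = -(-3 + 35 - 17) = -1*15 = -15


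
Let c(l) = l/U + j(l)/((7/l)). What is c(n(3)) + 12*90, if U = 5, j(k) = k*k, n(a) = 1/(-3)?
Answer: 1020532/945 ≈ 1079.9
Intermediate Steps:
n(a) = -⅓
j(k) = k²
c(l) = l/5 + l³/7 (c(l) = l/5 + l²/((7/l)) = l*(⅕) + l²*(l/7) = l/5 + l³/7)
c(n(3)) + 12*90 = ((⅕)*(-⅓) + (-⅓)³/7) + 12*90 = (-1/15 + (⅐)*(-1/27)) + 1080 = (-1/15 - 1/189) + 1080 = -68/945 + 1080 = 1020532/945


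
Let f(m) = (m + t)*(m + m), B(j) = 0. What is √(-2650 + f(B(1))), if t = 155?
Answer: 5*I*√106 ≈ 51.478*I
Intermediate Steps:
f(m) = 2*m*(155 + m) (f(m) = (m + 155)*(m + m) = (155 + m)*(2*m) = 2*m*(155 + m))
√(-2650 + f(B(1))) = √(-2650 + 2*0*(155 + 0)) = √(-2650 + 2*0*155) = √(-2650 + 0) = √(-2650) = 5*I*√106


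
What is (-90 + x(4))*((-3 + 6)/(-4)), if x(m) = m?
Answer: 129/2 ≈ 64.500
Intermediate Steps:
(-90 + x(4))*((-3 + 6)/(-4)) = (-90 + 4)*((-3 + 6)/(-4)) = -258*(-1)/4 = -86*(-¾) = 129/2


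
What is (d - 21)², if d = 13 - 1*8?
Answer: 256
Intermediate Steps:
d = 5 (d = 13 - 8 = 5)
(d - 21)² = (5 - 21)² = (-16)² = 256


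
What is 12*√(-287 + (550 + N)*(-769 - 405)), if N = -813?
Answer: 180*√1371 ≈ 6664.9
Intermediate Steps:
12*√(-287 + (550 + N)*(-769 - 405)) = 12*√(-287 + (550 - 813)*(-769 - 405)) = 12*√(-287 - 263*(-1174)) = 12*√(-287 + 308762) = 12*√308475 = 12*(15*√1371) = 180*√1371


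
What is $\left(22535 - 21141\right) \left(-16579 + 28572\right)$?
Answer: $16718242$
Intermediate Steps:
$\left(22535 - 21141\right) \left(-16579 + 28572\right) = 1394 \cdot 11993 = 16718242$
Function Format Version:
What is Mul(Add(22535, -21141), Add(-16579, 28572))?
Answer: 16718242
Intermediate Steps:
Mul(Add(22535, -21141), Add(-16579, 28572)) = Mul(1394, 11993) = 16718242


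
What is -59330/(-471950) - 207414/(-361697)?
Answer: 11934852031/17070289915 ≈ 0.69916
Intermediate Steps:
-59330/(-471950) - 207414/(-361697) = -59330*(-1/471950) - 207414*(-1/361697) = 5933/47195 + 207414/361697 = 11934852031/17070289915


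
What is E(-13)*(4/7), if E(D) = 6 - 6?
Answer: 0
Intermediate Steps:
E(D) = 0
E(-13)*(4/7) = 0*(4/7) = 0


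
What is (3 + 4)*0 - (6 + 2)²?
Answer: -64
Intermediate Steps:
(3 + 4)*0 - (6 + 2)² = 7*0 - 1*8² = 0 - 1*64 = 0 - 64 = -64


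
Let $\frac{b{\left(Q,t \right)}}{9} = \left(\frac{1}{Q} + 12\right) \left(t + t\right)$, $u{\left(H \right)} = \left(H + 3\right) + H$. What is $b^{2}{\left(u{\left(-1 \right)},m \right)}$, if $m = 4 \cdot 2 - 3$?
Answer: $1368900$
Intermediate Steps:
$u{\left(H \right)} = 3 + 2 H$ ($u{\left(H \right)} = \left(3 + H\right) + H = 3 + 2 H$)
$m = 5$ ($m = 8 - 3 = 5$)
$b{\left(Q,t \right)} = 18 t \left(12 + \frac{1}{Q}\right)$ ($b{\left(Q,t \right)} = 9 \left(\frac{1}{Q} + 12\right) \left(t + t\right) = 9 \left(12 + \frac{1}{Q}\right) 2 t = 9 \cdot 2 t \left(12 + \frac{1}{Q}\right) = 18 t \left(12 + \frac{1}{Q}\right)$)
$b^{2}{\left(u{\left(-1 \right)},m \right)} = \left(216 \cdot 5 + 18 \cdot 5 \frac{1}{3 + 2 \left(-1\right)}\right)^{2} = \left(1080 + 18 \cdot 5 \frac{1}{3 - 2}\right)^{2} = \left(1080 + 18 \cdot 5 \cdot 1^{-1}\right)^{2} = \left(1080 + 18 \cdot 5 \cdot 1\right)^{2} = \left(1080 + 90\right)^{2} = 1170^{2} = 1368900$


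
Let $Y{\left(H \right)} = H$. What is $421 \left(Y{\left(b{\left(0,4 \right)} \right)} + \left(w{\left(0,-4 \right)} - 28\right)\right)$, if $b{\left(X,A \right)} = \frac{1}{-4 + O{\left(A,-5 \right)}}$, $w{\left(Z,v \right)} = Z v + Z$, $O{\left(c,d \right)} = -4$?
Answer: $- \frac{94725}{8} \approx -11841.0$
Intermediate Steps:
$w{\left(Z,v \right)} = Z + Z v$
$b{\left(X,A \right)} = - \frac{1}{8}$ ($b{\left(X,A \right)} = \frac{1}{-4 - 4} = \frac{1}{-8} = - \frac{1}{8}$)
$421 \left(Y{\left(b{\left(0,4 \right)} \right)} + \left(w{\left(0,-4 \right)} - 28\right)\right) = 421 \left(- \frac{1}{8} - \left(28 + 0 \left(1 - 4\right)\right)\right) = 421 \left(- \frac{1}{8} + \left(0 \left(-3\right) - 28\right)\right) = 421 \left(- \frac{1}{8} + \left(0 - 28\right)\right) = 421 \left(- \frac{1}{8} - 28\right) = 421 \left(- \frac{225}{8}\right) = - \frac{94725}{8}$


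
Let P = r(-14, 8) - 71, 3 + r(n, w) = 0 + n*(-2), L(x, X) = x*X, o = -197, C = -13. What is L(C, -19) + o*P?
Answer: 9309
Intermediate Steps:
L(x, X) = X*x
r(n, w) = -3 - 2*n (r(n, w) = -3 + (0 + n*(-2)) = -3 + (0 - 2*n) = -3 - 2*n)
P = -46 (P = (-3 - 2*(-14)) - 71 = (-3 + 28) - 71 = 25 - 71 = -46)
L(C, -19) + o*P = -19*(-13) - 197*(-46) = 247 + 9062 = 9309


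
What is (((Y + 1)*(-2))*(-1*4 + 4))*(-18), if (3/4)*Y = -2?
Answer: 0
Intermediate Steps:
Y = -8/3 (Y = (4/3)*(-2) = -8/3 ≈ -2.6667)
(((Y + 1)*(-2))*(-1*4 + 4))*(-18) = (((-8/3 + 1)*(-2))*(-1*4 + 4))*(-18) = ((-5/3*(-2))*(-4 + 4))*(-18) = ((10/3)*0)*(-18) = 0*(-18) = 0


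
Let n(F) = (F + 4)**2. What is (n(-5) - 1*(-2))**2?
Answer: 9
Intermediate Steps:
n(F) = (4 + F)**2
(n(-5) - 1*(-2))**2 = ((4 - 5)**2 - 1*(-2))**2 = ((-1)**2 + 2)**2 = (1 + 2)**2 = 3**2 = 9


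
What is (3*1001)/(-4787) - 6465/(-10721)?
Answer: -1247208/51321427 ≈ -0.024302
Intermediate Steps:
(3*1001)/(-4787) - 6465/(-10721) = 3003*(-1/4787) - 6465*(-1/10721) = -3003/4787 + 6465/10721 = -1247208/51321427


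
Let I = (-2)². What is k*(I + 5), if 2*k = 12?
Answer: 54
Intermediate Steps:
k = 6 (k = (½)*12 = 6)
I = 4
k*(I + 5) = 6*(4 + 5) = 6*9 = 54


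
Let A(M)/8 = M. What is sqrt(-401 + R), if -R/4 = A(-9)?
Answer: I*sqrt(113) ≈ 10.63*I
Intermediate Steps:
A(M) = 8*M
R = 288 (R = -32*(-9) = -4*(-72) = 288)
sqrt(-401 + R) = sqrt(-401 + 288) = sqrt(-113) = I*sqrt(113)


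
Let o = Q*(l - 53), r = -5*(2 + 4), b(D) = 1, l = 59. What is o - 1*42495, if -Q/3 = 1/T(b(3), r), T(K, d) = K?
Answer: -42513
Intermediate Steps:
r = -30 (r = -5*6 = -30)
Q = -3 (Q = -3/1 = -3*1 = -3)
o = -18 (o = -3*(59 - 53) = -3*6 = -18)
o - 1*42495 = -18 - 1*42495 = -18 - 42495 = -42513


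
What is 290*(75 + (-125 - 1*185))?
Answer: -68150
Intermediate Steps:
290*(75 + (-125 - 1*185)) = 290*(75 + (-125 - 185)) = 290*(75 - 310) = 290*(-235) = -68150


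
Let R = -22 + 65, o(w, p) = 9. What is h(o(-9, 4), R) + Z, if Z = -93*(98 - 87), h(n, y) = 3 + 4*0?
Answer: -1020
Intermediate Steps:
R = 43
h(n, y) = 3 (h(n, y) = 3 + 0 = 3)
Z = -1023 (Z = -93*11 = -1023)
h(o(-9, 4), R) + Z = 3 - 1023 = -1020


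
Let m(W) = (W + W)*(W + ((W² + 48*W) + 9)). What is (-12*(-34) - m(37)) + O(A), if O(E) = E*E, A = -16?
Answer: -235470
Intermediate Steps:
m(W) = 2*W*(9 + W² + 49*W) (m(W) = (2*W)*(W + (9 + W² + 48*W)) = (2*W)*(9 + W² + 49*W) = 2*W*(9 + W² + 49*W))
O(E) = E²
(-12*(-34) - m(37)) + O(A) = (-12*(-34) - 2*37*(9 + 37² + 49*37)) + (-16)² = (408 - 2*37*(9 + 1369 + 1813)) + 256 = (408 - 2*37*3191) + 256 = (408 - 1*236134) + 256 = (408 - 236134) + 256 = -235726 + 256 = -235470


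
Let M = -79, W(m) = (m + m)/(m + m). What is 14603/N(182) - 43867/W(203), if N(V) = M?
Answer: -3480096/79 ≈ -44052.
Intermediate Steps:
W(m) = 1 (W(m) = (2*m)/((2*m)) = (2*m)*(1/(2*m)) = 1)
N(V) = -79
14603/N(182) - 43867/W(203) = 14603/(-79) - 43867/1 = 14603*(-1/79) - 43867*1 = -14603/79 - 43867 = -3480096/79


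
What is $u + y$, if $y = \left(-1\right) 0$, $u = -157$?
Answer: $-157$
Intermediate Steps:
$y = 0$
$u + y = -157 + 0 = -157$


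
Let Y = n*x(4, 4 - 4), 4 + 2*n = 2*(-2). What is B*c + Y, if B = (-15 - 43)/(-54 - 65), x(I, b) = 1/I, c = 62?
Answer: 3477/119 ≈ 29.218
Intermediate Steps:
B = 58/119 (B = -58/(-119) = -58*(-1/119) = 58/119 ≈ 0.48739)
n = -4 (n = -2 + (2*(-2))/2 = -2 + (1/2)*(-4) = -2 - 2 = -4)
Y = -1 (Y = -4/4 = -4*1/4 = -1)
B*c + Y = (58/119)*62 - 1 = 3596/119 - 1 = 3477/119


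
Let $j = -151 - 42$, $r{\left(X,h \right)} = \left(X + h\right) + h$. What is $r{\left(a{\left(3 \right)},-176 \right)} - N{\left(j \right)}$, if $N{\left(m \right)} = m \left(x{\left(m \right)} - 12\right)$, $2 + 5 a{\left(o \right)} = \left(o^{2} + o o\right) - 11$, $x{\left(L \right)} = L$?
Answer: $-39916$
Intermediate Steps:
$a{\left(o \right)} = - \frac{13}{5} + \frac{2 o^{2}}{5}$ ($a{\left(o \right)} = - \frac{2}{5} + \frac{\left(o^{2} + o o\right) - 11}{5} = - \frac{2}{5} + \frac{\left(o^{2} + o^{2}\right) - 11}{5} = - \frac{2}{5} + \frac{2 o^{2} - 11}{5} = - \frac{2}{5} + \frac{-11 + 2 o^{2}}{5} = - \frac{2}{5} + \left(- \frac{11}{5} + \frac{2 o^{2}}{5}\right) = - \frac{13}{5} + \frac{2 o^{2}}{5}$)
$r{\left(X,h \right)} = X + 2 h$
$j = -193$ ($j = -151 - 42 = -193$)
$N{\left(m \right)} = m \left(-12 + m\right)$ ($N{\left(m \right)} = m \left(m - 12\right) = m \left(-12 + m\right)$)
$r{\left(a{\left(3 \right)},-176 \right)} - N{\left(j \right)} = \left(\left(- \frac{13}{5} + \frac{2 \cdot 3^{2}}{5}\right) + 2 \left(-176\right)\right) - - 193 \left(-12 - 193\right) = \left(\left(- \frac{13}{5} + \frac{2}{5} \cdot 9\right) - 352\right) - \left(-193\right) \left(-205\right) = \left(\left(- \frac{13}{5} + \frac{18}{5}\right) - 352\right) - 39565 = \left(1 - 352\right) - 39565 = -351 - 39565 = -39916$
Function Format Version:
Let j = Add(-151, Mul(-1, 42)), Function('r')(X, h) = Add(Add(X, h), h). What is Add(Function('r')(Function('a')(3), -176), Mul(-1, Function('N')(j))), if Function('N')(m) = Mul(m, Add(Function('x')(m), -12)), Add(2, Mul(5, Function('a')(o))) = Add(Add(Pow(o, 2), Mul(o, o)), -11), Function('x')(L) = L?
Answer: -39916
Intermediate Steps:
Function('a')(o) = Add(Rational(-13, 5), Mul(Rational(2, 5), Pow(o, 2))) (Function('a')(o) = Add(Rational(-2, 5), Mul(Rational(1, 5), Add(Add(Pow(o, 2), Mul(o, o)), -11))) = Add(Rational(-2, 5), Mul(Rational(1, 5), Add(Add(Pow(o, 2), Pow(o, 2)), -11))) = Add(Rational(-2, 5), Mul(Rational(1, 5), Add(Mul(2, Pow(o, 2)), -11))) = Add(Rational(-2, 5), Mul(Rational(1, 5), Add(-11, Mul(2, Pow(o, 2))))) = Add(Rational(-2, 5), Add(Rational(-11, 5), Mul(Rational(2, 5), Pow(o, 2)))) = Add(Rational(-13, 5), Mul(Rational(2, 5), Pow(o, 2))))
Function('r')(X, h) = Add(X, Mul(2, h))
j = -193 (j = Add(-151, -42) = -193)
Function('N')(m) = Mul(m, Add(-12, m)) (Function('N')(m) = Mul(m, Add(m, -12)) = Mul(m, Add(-12, m)))
Add(Function('r')(Function('a')(3), -176), Mul(-1, Function('N')(j))) = Add(Add(Add(Rational(-13, 5), Mul(Rational(2, 5), Pow(3, 2))), Mul(2, -176)), Mul(-1, Mul(-193, Add(-12, -193)))) = Add(Add(Add(Rational(-13, 5), Mul(Rational(2, 5), 9)), -352), Mul(-1, Mul(-193, -205))) = Add(Add(Add(Rational(-13, 5), Rational(18, 5)), -352), Mul(-1, 39565)) = Add(Add(1, -352), -39565) = Add(-351, -39565) = -39916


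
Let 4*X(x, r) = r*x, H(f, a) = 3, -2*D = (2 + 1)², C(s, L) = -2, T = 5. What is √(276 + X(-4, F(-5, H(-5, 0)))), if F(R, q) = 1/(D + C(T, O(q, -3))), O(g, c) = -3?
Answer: √46670/13 ≈ 16.618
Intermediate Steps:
D = -9/2 (D = -(2 + 1)²/2 = -½*3² = -½*9 = -9/2 ≈ -4.5000)
F(R, q) = -2/13 (F(R, q) = 1/(-9/2 - 2) = 1/(-13/2) = -2/13)
X(x, r) = r*x/4 (X(x, r) = (r*x)/4 = r*x/4)
√(276 + X(-4, F(-5, H(-5, 0)))) = √(276 + (¼)*(-2/13)*(-4)) = √(276 + 2/13) = √(3590/13) = √46670/13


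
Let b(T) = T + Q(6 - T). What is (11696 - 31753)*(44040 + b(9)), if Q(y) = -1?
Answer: -883470736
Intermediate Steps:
b(T) = -1 + T (b(T) = T - 1 = -1 + T)
(11696 - 31753)*(44040 + b(9)) = (11696 - 31753)*(44040 + (-1 + 9)) = -20057*(44040 + 8) = -20057*44048 = -883470736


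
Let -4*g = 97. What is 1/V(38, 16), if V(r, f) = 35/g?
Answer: -97/140 ≈ -0.69286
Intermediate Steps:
g = -97/4 (g = -1/4*97 = -97/4 ≈ -24.250)
V(r, f) = -140/97 (V(r, f) = 35/(-97/4) = 35*(-4/97) = -140/97)
1/V(38, 16) = 1/(-140/97) = -97/140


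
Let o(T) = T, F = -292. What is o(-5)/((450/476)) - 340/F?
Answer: -13549/3285 ≈ -4.1245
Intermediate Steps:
o(-5)/((450/476)) - 340/F = -5/(450/476) - 340/(-292) = -5/(450*(1/476)) - 340*(-1/292) = -5/225/238 + 85/73 = -5*238/225 + 85/73 = -238/45 + 85/73 = -13549/3285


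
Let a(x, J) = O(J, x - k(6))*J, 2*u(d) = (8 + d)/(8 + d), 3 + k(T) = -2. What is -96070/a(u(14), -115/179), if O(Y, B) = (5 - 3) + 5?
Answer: 3439306/161 ≈ 21362.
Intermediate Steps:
k(T) = -5 (k(T) = -3 - 2 = -5)
O(Y, B) = 7 (O(Y, B) = 2 + 5 = 7)
u(d) = ½ (u(d) = ((8 + d)/(8 + d))/2 = (½)*1 = ½)
a(x, J) = 7*J
-96070/a(u(14), -115/179) = -96070/(7*(-115/179)) = -96070/(-805/179) = -96070*(-179/805) = 3439306/161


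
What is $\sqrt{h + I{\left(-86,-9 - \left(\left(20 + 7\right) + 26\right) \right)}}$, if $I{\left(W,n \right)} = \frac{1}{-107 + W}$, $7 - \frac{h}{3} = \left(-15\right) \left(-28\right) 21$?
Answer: $\frac{2 i \sqrt{246206626}}{193} \approx 162.6 i$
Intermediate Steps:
$h = -26439$ ($h = 21 - 3 \left(-15\right) \left(-28\right) 21 = 21 - 3 \cdot 420 \cdot 21 = 21 - 26460 = -26439$)
$\sqrt{h + I{\left(-86,-9 - \left(\left(20 + 7\right) + 26\right) \right)}} = \sqrt{-26439 + \frac{1}{-107 - 86}} = \sqrt{-26439 + \frac{1}{-193}} = \sqrt{-26439 - \frac{1}{193}} = \sqrt{- \frac{5102728}{193}} = \frac{2 i \sqrt{246206626}}{193}$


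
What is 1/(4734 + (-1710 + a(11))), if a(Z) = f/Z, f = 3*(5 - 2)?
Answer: 11/33273 ≈ 0.00033060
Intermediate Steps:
f = 9 (f = 3*3 = 9)
a(Z) = 9/Z
1/(4734 + (-1710 + a(11))) = 1/(4734 + (-1710 + 9/11)) = 1/(4734 - 18801/11) = 1/(33273/11) = 11/33273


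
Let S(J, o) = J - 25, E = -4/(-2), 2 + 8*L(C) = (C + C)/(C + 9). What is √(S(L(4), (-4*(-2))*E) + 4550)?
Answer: √3058783/26 ≈ 67.267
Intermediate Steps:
L(C) = -¼ + C/(4*(9 + C)) (L(C) = -¼ + ((C + C)/(C + 9))/8 = -¼ + ((2*C)/(9 + C))/8 = -¼ + (2*C/(9 + C))/8 = -¼ + C/(4*(9 + C)))
E = 2 (E = -4*(-½) = 2)
S(J, o) = -25 + J
√(S(L(4), (-4*(-2))*E) + 4550) = √((-25 - 9/(36 + 4*4)) + 4550) = √((-25 - 9/(36 + 16)) + 4550) = √((-25 - 9/52) + 4550) = √(-1309/52 + 4550) = √(235291/52) = √3058783/26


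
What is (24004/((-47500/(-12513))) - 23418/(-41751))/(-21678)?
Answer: -348375788557/1194200373750 ≈ -0.29172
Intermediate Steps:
(24004/((-47500/(-12513))) - 23418/(-41751))/(-21678) = (24004/((-47500*(-1/12513))) - 23418*(-1/41751))*(-1/21678) = (24004/(47500/12513) + 2602/4639)*(-1/21678) = (24004*(12513/47500) + 2602/4639)*(-1/21678) = (75090513/11875 + 2602/4639)*(-1/21678) = (348375788557/55088125)*(-1/21678) = -348375788557/1194200373750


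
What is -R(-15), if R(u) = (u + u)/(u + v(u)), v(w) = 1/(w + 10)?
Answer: -75/38 ≈ -1.9737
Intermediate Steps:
v(w) = 1/(10 + w)
R(u) = 2*u/(u + 1/(10 + u)) (R(u) = (u + u)/(u + 1/(10 + u)) = (2*u)/(u + 1/(10 + u)) = 2*u/(u + 1/(10 + u)))
-R(-15) = -2*(-15)*(10 - 15)/(1 - 15*(10 - 15)) = -2*(-15)*(-5)/(1 - 15*(-5)) = -2*(-15)*(-5)/(1 + 75) = -2*(-15)*(-5)/76 = -1*75/38 = -75/38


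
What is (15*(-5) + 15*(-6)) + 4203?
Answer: 4038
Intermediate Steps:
(15*(-5) + 15*(-6)) + 4203 = (-75 - 90) + 4203 = -165 + 4203 = 4038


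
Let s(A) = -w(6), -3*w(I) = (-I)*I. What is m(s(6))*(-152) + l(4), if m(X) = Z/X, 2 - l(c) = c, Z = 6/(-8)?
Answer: -23/2 ≈ -11.500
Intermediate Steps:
w(I) = I²/3 (w(I) = -(-I)*I/3 = -(-1)*I²/3 = I²/3)
Z = -¾ (Z = 6*(-⅛) = -¾ ≈ -0.75000)
s(A) = -12 (s(A) = -6²/3 = -36/3 = -1*12 = -12)
l(c) = 2 - c
m(X) = -3/(4*X)
m(s(6))*(-152) + l(4) = -¾/(-12)*(-152) + (2 - 1*4) = -¾*(-1/12)*(-152) + (2 - 4) = (1/16)*(-152) - 2 = -19/2 - 2 = -23/2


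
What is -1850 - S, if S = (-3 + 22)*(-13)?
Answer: -1603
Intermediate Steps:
S = -247 (S = 19*(-13) = -247)
-1850 - S = -1850 - 1*(-247) = -1850 + 247 = -1603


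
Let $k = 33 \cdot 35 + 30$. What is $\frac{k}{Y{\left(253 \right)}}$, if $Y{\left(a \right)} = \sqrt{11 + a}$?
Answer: $\frac{395 \sqrt{66}}{44} \approx 72.932$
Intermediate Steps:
$k = 1185$ ($k = 1155 + 30 = 1185$)
$\frac{k}{Y{\left(253 \right)}} = \frac{1185}{\sqrt{11 + 253}} = \frac{1185}{\sqrt{264}} = \frac{1185}{2 \sqrt{66}} = 1185 \frac{\sqrt{66}}{132} = \frac{395 \sqrt{66}}{44}$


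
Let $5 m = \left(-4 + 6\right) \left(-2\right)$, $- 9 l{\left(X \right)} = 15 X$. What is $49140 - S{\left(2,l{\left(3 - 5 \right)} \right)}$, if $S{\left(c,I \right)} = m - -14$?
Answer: $\frac{245634}{5} \approx 49127.0$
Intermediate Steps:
$l{\left(X \right)} = - \frac{5 X}{3}$ ($l{\left(X \right)} = - \frac{15 X}{9} = - \frac{5 X}{3}$)
$m = - \frac{4}{5}$ ($m = \frac{\left(-4 + 6\right) \left(-2\right)}{5} = \frac{2 \left(-2\right)}{5} = \frac{1}{5} \left(-4\right) = - \frac{4}{5} \approx -0.8$)
$S{\left(c,I \right)} = \frac{66}{5}$ ($S{\left(c,I \right)} = - \frac{4}{5} - -14 = - \frac{4}{5} + 14 = \frac{66}{5}$)
$49140 - S{\left(2,l{\left(3 - 5 \right)} \right)} = 49140 - \frac{66}{5} = \frac{245634}{5}$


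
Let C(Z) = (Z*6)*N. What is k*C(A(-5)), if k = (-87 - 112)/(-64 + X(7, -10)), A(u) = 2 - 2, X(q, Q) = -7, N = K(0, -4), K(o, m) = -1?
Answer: 0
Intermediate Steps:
N = -1
A(u) = 0
C(Z) = -6*Z (C(Z) = (Z*6)*(-1) = (6*Z)*(-1) = -6*Z)
k = 199/71 (k = (-87 - 112)/(-64 - 7) = -199/(-71) = -199*(-1/71) = 199/71 ≈ 2.8028)
k*C(A(-5)) = 199*(-6*0)/71 = (199/71)*0 = 0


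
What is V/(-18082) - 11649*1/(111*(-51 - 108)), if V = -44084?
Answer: 164779289/53188203 ≈ 3.0980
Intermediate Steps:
V/(-18082) - 11649*1/(111*(-51 - 108)) = -44084/(-18082) - 11649*1/(111*(-51 - 108)) = -44084*(-1/18082) - 11649/(111*(-159)) = 22042/9041 - 11649/(-17649) = 22042/9041 - 11649*(-1/17649) = 22042/9041 + 3883/5883 = 164779289/53188203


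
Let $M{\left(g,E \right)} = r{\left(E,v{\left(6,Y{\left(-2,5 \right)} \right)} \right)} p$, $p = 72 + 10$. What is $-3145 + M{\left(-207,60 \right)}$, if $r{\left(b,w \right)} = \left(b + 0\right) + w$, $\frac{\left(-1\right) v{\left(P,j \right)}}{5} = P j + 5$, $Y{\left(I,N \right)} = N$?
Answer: $-12575$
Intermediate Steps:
$v{\left(P,j \right)} = -25 - 5 P j$ ($v{\left(P,j \right)} = - 5 \left(P j + 5\right) = - 5 \left(5 + P j\right) = -25 - 5 P j$)
$r{\left(b,w \right)} = b + w$
$p = 82$
$M{\left(g,E \right)} = -14350 + 82 E$ ($M{\left(g,E \right)} = \left(E - \left(25 + 30 \cdot 5\right)\right) 82 = \left(E - 175\right) 82 = \left(-175 + E\right) 82 = -14350 + 82 E$)
$-3145 + M{\left(-207,60 \right)} = -3145 + \left(-14350 + 82 \cdot 60\right) = -3145 + \left(-14350 + 4920\right) = -3145 - 9430 = -12575$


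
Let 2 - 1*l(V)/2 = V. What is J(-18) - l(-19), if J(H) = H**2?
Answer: 282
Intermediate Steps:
l(V) = 4 - 2*V
J(-18) - l(-19) = (-18)**2 - (4 - 2*(-19)) = 324 - (4 + 38) = 324 - 1*42 = 324 - 42 = 282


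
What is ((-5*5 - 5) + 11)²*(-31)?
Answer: -11191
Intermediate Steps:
((-5*5 - 5) + 11)²*(-31) = ((-25 - 5) + 11)²*(-31) = (-30 + 11)²*(-31) = (-19)²*(-31) = 361*(-31) = -11191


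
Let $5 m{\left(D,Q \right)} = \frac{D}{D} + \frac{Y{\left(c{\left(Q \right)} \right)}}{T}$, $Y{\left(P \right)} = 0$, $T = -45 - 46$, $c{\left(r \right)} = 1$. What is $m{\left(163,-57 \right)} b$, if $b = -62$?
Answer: $- \frac{62}{5} \approx -12.4$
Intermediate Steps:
$T = -91$ ($T = -45 - 46 = -91$)
$m{\left(D,Q \right)} = \frac{1}{5}$ ($m{\left(D,Q \right)} = \frac{\frac{D}{D} + \frac{0}{-91}}{5} = \frac{1 + 0 \left(- \frac{1}{91}\right)}{5} = \frac{1 + 0}{5} = \frac{1}{5} \cdot 1 = \frac{1}{5}$)
$m{\left(163,-57 \right)} b = \frac{1}{5} \left(-62\right) = - \frac{62}{5}$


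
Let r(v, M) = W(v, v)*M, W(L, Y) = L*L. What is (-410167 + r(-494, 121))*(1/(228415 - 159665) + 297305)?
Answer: 595167593698461939/68750 ≈ 8.6570e+12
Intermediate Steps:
W(L, Y) = L²
r(v, M) = M*v² (r(v, M) = v²*M = M*v²)
(-410167 + r(-494, 121))*(1/(228415 - 159665) + 297305) = (-410167 + 121*(-494)²)*(1/(228415 - 159665) + 297305) = (-410167 + 121*244036)*(1/68750 + 297305) = (-410167 + 29528356)*(1/68750 + 297305) = 29118189*(20439718751/68750) = 595167593698461939/68750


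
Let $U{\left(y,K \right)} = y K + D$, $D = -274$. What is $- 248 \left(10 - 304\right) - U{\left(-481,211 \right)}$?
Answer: $174677$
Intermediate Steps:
$U{\left(y,K \right)} = -274 + K y$ ($U{\left(y,K \right)} = y K - 274 = K y - 274 = -274 + K y$)
$- 248 \left(10 - 304\right) - U{\left(-481,211 \right)} = - 248 \left(10 - 304\right) - \left(-274 + 211 \left(-481\right)\right) = - 248 \left(10 - 304\right) - \left(-274 - 101491\right) = \left(-248\right) \left(-294\right) - -101765 = 72912 + 101765 = 174677$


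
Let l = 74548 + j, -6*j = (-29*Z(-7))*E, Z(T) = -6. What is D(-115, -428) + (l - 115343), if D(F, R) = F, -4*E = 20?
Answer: -40765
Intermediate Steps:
E = -5 (E = -¼*20 = -5)
j = 145 (j = -(-29*(-6))*(-5)/6 = -29*(-5) = -⅙*(-870) = 145)
l = 74693 (l = 74548 + 145 = 74693)
D(-115, -428) + (l - 115343) = -115 + (74693 - 115343) = -115 - 40650 = -40765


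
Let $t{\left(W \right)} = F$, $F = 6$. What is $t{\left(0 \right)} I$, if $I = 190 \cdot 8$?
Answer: $9120$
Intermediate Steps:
$I = 1520$
$t{\left(W \right)} = 6$
$t{\left(0 \right)} I = 6 \cdot 1520 = 9120$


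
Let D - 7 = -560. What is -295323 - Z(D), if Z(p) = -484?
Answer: -294839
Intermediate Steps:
D = -553 (D = 7 - 560 = -553)
-295323 - Z(D) = -295323 - 1*(-484) = -295323 + 484 = -294839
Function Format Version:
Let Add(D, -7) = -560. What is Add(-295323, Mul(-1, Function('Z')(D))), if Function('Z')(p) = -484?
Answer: -294839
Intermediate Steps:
D = -553 (D = Add(7, -560) = -553)
Add(-295323, Mul(-1, Function('Z')(D))) = Add(-295323, Mul(-1, -484)) = Add(-295323, 484) = -294839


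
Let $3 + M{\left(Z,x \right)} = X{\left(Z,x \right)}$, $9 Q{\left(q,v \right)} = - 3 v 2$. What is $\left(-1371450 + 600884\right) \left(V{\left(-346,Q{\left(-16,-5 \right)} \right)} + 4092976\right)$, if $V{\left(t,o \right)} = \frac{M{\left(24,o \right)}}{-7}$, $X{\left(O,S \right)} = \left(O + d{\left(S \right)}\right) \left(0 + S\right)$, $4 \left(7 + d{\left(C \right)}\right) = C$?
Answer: $- \frac{198695821650680}{63} \approx -3.1539 \cdot 10^{12}$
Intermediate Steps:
$d{\left(C \right)} = -7 + \frac{C}{4}$
$X{\left(O,S \right)} = S \left(-7 + O + \frac{S}{4}\right)$ ($X{\left(O,S \right)} = \left(O + \left(-7 + \frac{S}{4}\right)\right) \left(0 + S\right) = \left(-7 + O + \frac{S}{4}\right) S = S \left(-7 + O + \frac{S}{4}\right)$)
$Q{\left(q,v \right)} = - \frac{2 v}{3}$ ($Q{\left(q,v \right)} = \frac{- 3 v 2}{9} = \frac{\left(-6\right) v}{9} = - \frac{2 v}{3}$)
$M{\left(Z,x \right)} = -3 + \frac{x \left(-28 + x + 4 Z\right)}{4}$
$V{\left(t,o \right)} = \frac{3}{7} - \frac{o \left(68 + o\right)}{28}$ ($V{\left(t,o \right)} = \frac{-3 + \frac{o \left(-28 + o + 4 \cdot 24\right)}{4}}{-7} = \left(-3 + \frac{o \left(-28 + o + 96\right)}{4}\right) \left(- \frac{1}{7}\right) = \left(-3 + \frac{o \left(68 + o\right)}{4}\right) \left(- \frac{1}{7}\right) = \frac{3}{7} - \frac{o \left(68 + o\right)}{28}$)
$\left(-1371450 + 600884\right) \left(V{\left(-346,Q{\left(-16,-5 \right)} \right)} + 4092976\right) = \left(-1371450 + 600884\right) \left(\left(\frac{3}{7} - \frac{\left(- \frac{2}{3}\right) \left(-5\right) \left(68 - - \frac{10}{3}\right)}{28}\right) + 4092976\right) = - 770566 \left(\left(\frac{3}{7} - \frac{5 \left(68 + \frac{10}{3}\right)}{42}\right) + 4092976\right) = - 770566 \left(\left(\frac{3}{7} - \frac{5}{42} \cdot \frac{214}{3}\right) + 4092976\right) = - 770566 \left(\left(\frac{3}{7} - \frac{535}{63}\right) + 4092976\right) = - 770566 \left(- \frac{508}{63} + 4092976\right) = \left(-770566\right) \frac{257856980}{63} = - \frac{198695821650680}{63}$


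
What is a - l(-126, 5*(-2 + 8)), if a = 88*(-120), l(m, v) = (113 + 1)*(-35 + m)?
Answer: 7794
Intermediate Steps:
l(m, v) = -3990 + 114*m (l(m, v) = 114*(-35 + m) = -3990 + 114*m)
a = -10560
a - l(-126, 5*(-2 + 8)) = -10560 - (-3990 + 114*(-126)) = -10560 - (-3990 - 14364) = -10560 - 1*(-18354) = -10560 + 18354 = 7794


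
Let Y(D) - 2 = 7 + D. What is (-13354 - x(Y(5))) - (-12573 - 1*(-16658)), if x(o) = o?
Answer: -17453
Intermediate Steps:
Y(D) = 9 + D (Y(D) = 2 + (7 + D) = 9 + D)
(-13354 - x(Y(5))) - (-12573 - 1*(-16658)) = (-13354 - (9 + 5)) - (-12573 - 1*(-16658)) = (-13354 - 1*14) - (-12573 + 16658) = (-13354 - 14) - 1*4085 = -13368 - 4085 = -17453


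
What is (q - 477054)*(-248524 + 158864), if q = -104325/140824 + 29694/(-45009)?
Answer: 22592398775862617225/528195618 ≈ 4.2773e+10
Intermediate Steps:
q = -2959063927/2112782472 (q = -104325*1/140824 + 29694*(-1/45009) = -104325/140824 - 9898/15003 = -2959063927/2112782472 ≈ -1.4006)
(q - 477054)*(-248524 + 158864) = (-2959063927/2112782472 - 477054)*(-248524 + 158864) = -1007914288461415/2112782472*(-89660) = 22592398775862617225/528195618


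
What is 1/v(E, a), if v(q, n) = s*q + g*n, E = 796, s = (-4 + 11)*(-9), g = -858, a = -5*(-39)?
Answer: -1/217458 ≈ -4.5986e-6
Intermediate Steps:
a = 195
s = -63 (s = 7*(-9) = -63)
v(q, n) = -858*n - 63*q (v(q, n) = -63*q - 858*n = -858*n - 63*q)
1/v(E, a) = 1/(-858*195 - 63*796) = 1/(-167310 - 50148) = 1/(-217458) = -1/217458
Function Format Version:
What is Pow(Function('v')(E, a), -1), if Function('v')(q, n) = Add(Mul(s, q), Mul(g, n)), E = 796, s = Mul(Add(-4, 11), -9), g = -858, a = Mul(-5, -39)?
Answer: Rational(-1, 217458) ≈ -4.5986e-6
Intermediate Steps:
a = 195
s = -63 (s = Mul(7, -9) = -63)
Function('v')(q, n) = Add(Mul(-858, n), Mul(-63, q)) (Function('v')(q, n) = Add(Mul(-63, q), Mul(-858, n)) = Add(Mul(-858, n), Mul(-63, q)))
Pow(Function('v')(E, a), -1) = Pow(Add(Mul(-858, 195), Mul(-63, 796)), -1) = Pow(Add(-167310, -50148), -1) = Pow(-217458, -1) = Rational(-1, 217458)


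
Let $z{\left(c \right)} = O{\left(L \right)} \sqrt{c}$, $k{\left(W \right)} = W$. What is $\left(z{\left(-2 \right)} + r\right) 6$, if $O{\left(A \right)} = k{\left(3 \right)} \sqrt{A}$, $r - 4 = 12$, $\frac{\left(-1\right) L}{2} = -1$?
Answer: $96 + 36 i \approx 96.0 + 36.0 i$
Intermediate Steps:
$L = 2$ ($L = \left(-2\right) \left(-1\right) = 2$)
$r = 16$ ($r = 4 + 12 = 16$)
$O{\left(A \right)} = 3 \sqrt{A}$
$z{\left(c \right)} = 3 \sqrt{2} \sqrt{c}$
$\left(z{\left(-2 \right)} + r\right) 6 = \left(3 \sqrt{2} \sqrt{-2} + 16\right) 6 = \left(3 \sqrt{2} i \sqrt{2} + 16\right) 6 = \left(6 i + 16\right) 6 = \left(16 + 6 i\right) 6 = 96 + 36 i$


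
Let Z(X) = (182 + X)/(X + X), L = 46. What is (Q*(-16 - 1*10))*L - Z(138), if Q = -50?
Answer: 4126120/69 ≈ 59799.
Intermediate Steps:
Z(X) = (182 + X)/(2*X) (Z(X) = (182 + X)/((2*X)) = (182 + X)*(1/(2*X)) = (182 + X)/(2*X))
(Q*(-16 - 1*10))*L - Z(138) = -50*(-16 - 1*10)*46 - (182 + 138)/(2*138) = -50*(-16 - 10)*46 - 320/(2*138) = -50*(-26)*46 - 1*80/69 = 1300*46 - 80/69 = 59800 - 80/69 = 4126120/69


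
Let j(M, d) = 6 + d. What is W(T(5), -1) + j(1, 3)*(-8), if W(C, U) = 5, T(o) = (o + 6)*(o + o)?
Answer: -67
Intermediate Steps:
T(o) = 2*o*(6 + o) (T(o) = (6 + o)*(2*o) = 2*o*(6 + o))
W(T(5), -1) + j(1, 3)*(-8) = 5 + (6 + 3)*(-8) = 5 + 9*(-8) = 5 - 72 = -67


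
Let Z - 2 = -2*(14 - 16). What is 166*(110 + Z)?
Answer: 19256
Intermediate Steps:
Z = 6 (Z = 2 - 2*(14 - 16) = 2 - 2*(-2) = 2 + 4 = 6)
166*(110 + Z) = 166*(110 + 6) = 166*116 = 19256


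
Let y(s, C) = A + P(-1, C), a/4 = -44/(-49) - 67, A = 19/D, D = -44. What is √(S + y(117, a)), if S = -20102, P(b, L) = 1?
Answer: I*√9729093/22 ≈ 141.78*I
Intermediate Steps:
A = -19/44 (A = 19/(-44) = 19*(-1/44) = -19/44 ≈ -0.43182)
a = -12956/49 (a = 4*(-44/(-49) - 67) = 4*(-44*(-1/49) - 67) = 4*(44/49 - 67) = 4*(-3239/49) = -12956/49 ≈ -264.41)
y(s, C) = 25/44 (y(s, C) = -19/44 + 1 = 25/44)
√(S + y(117, a)) = √(-20102 + 25/44) = √(-884463/44) = I*√9729093/22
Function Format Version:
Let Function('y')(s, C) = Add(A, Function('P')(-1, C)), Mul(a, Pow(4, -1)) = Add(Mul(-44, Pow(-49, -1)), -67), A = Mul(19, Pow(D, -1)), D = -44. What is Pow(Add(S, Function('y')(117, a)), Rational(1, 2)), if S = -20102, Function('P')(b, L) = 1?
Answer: Mul(Rational(1, 22), I, Pow(9729093, Rational(1, 2))) ≈ Mul(141.78, I)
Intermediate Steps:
A = Rational(-19, 44) (A = Mul(19, Pow(-44, -1)) = Mul(19, Rational(-1, 44)) = Rational(-19, 44) ≈ -0.43182)
a = Rational(-12956, 49) (a = Mul(4, Add(Mul(-44, Pow(-49, -1)), -67)) = Mul(4, Add(Mul(-44, Rational(-1, 49)), -67)) = Mul(4, Add(Rational(44, 49), -67)) = Mul(4, Rational(-3239, 49)) = Rational(-12956, 49) ≈ -264.41)
Function('y')(s, C) = Rational(25, 44) (Function('y')(s, C) = Add(Rational(-19, 44), 1) = Rational(25, 44))
Pow(Add(S, Function('y')(117, a)), Rational(1, 2)) = Pow(Add(-20102, Rational(25, 44)), Rational(1, 2)) = Pow(Rational(-884463, 44), Rational(1, 2)) = Mul(Rational(1, 22), I, Pow(9729093, Rational(1, 2)))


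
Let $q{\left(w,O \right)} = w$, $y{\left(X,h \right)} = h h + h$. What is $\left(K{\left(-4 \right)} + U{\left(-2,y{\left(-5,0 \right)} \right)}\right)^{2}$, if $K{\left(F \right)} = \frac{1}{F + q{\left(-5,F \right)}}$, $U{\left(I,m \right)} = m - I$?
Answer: $\frac{289}{81} \approx 3.5679$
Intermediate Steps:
$y{\left(X,h \right)} = h + h^{2}$ ($y{\left(X,h \right)} = h^{2} + h = h + h^{2}$)
$K{\left(F \right)} = \frac{1}{-5 + F}$ ($K{\left(F \right)} = \frac{1}{F - 5} = \frac{1}{-5 + F}$)
$\left(K{\left(-4 \right)} + U{\left(-2,y{\left(-5,0 \right)} \right)}\right)^{2} = \left(\frac{1}{-5 - 4} + \left(0 \left(1 + 0\right) - -2\right)\right)^{2} = \left(\frac{1}{-9} + \left(0 \cdot 1 + 2\right)\right)^{2} = \left(- \frac{1}{9} + \left(0 + 2\right)\right)^{2} = \left(- \frac{1}{9} + 2\right)^{2} = \left(\frac{17}{9}\right)^{2} = \frac{289}{81}$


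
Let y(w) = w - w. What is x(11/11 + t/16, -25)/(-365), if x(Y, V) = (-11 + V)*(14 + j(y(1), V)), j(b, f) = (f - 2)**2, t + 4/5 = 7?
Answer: 26748/365 ≈ 73.282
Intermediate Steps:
t = 31/5 (t = -4/5 + 7 = 31/5 ≈ 6.2000)
y(w) = 0
j(b, f) = (-2 + f)**2
x(Y, V) = (-11 + V)*(14 + (-2 + V)**2)
x(11/11 + t/16, -25)/(-365) = (-198 + (-25)**3 - 15*(-25)**2 + 62*(-25))/(-365) = (-198 - 15625 - 15*625 - 1550)*(-1/365) = (-198 - 15625 - 9375 - 1550)*(-1/365) = -26748*(-1/365) = 26748/365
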